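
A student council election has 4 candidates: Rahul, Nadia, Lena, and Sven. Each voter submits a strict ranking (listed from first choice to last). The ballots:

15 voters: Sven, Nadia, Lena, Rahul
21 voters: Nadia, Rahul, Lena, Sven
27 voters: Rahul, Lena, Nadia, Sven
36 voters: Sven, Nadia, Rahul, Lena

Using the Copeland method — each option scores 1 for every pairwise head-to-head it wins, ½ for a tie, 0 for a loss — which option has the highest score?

Sven

Rahul: beats Lena; loses to Nadia and Sven → score 1.
Nadia: beats Rahul and Lena; loses to Sven → score 2.
Lena: loses to Rahul, Nadia, and Sven → score 0.
Sven: beats Rahul, Nadia, and Lena → score 3.
Sven has the best pairwise record.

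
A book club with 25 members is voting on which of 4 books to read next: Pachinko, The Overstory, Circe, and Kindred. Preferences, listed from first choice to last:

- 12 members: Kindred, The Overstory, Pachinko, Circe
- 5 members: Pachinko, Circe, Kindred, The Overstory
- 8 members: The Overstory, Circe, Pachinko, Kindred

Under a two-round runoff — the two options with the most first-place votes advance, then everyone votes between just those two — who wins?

Round 1 first-place votes: Pachinko 5, The Overstory 8, Circe 0, Kindred 12.
Kindred and The Overstory advance.
Runoff: Kindred is preferred to The Overstory by 17 voters; The Overstory by 8.
Kindred wins the runoff.

Kindred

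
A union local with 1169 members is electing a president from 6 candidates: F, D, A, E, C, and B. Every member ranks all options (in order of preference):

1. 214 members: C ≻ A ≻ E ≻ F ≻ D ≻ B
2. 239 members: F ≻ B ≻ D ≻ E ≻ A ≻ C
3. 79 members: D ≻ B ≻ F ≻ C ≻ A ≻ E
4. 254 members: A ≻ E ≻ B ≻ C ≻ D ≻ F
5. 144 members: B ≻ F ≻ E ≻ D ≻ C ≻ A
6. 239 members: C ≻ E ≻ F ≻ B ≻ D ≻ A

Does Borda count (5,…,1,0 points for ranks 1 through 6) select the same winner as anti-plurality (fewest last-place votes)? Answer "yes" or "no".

no

Borda — scores: F 3153, D 2107, A 2444, E 3524, C 3075, B 3232. Winner: E.
Anti-plurality — last-place votes: F 254, D 0, A 383, E 79, C 239, B 214. Winner: D.
The two methods disagree.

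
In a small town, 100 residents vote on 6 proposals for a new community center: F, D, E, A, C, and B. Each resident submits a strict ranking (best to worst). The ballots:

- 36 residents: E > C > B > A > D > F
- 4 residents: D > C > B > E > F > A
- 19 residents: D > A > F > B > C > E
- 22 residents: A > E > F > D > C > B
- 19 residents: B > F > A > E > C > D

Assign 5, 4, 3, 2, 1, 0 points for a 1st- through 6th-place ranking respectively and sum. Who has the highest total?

A

F: 36·0 + 4·1 + 19·3 + 22·3 + 19·4 = 203
D: 36·1 + 4·5 + 19·5 + 22·2 + 19·0 = 195
E: 36·5 + 4·2 + 19·0 + 22·4 + 19·2 = 314
A: 36·2 + 4·0 + 19·4 + 22·5 + 19·3 = 315
C: 36·4 + 4·4 + 19·1 + 22·1 + 19·1 = 220
B: 36·3 + 4·3 + 19·2 + 22·0 + 19·5 = 253
A has the highest Borda score (315).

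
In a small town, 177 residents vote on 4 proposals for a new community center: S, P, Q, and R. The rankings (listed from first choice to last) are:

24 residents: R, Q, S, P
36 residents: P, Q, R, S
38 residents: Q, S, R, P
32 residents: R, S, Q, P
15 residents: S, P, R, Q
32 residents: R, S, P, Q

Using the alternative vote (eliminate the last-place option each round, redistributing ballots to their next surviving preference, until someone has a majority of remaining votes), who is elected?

Round 1: S 15, P 36, Q 38, R 88. Eliminate S.
Round 2: P 51, Q 38, R 88. Eliminate Q.
Round 3: P 51, R 126. R has a majority.

R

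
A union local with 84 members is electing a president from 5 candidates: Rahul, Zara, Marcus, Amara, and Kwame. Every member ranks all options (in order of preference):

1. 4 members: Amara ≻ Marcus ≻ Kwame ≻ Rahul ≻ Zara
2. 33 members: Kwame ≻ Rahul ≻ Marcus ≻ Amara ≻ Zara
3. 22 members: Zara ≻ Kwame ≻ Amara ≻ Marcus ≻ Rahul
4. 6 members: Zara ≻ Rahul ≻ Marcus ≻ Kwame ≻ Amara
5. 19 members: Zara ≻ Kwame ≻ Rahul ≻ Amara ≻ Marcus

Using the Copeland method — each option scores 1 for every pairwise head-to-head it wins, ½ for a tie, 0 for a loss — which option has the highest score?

Rahul: beats Marcus and Amara; loses to Zara and Kwame → score 2.
Zara: beats Rahul, Marcus, Amara, and Kwame → score 4.
Marcus: loses to Rahul, Zara, Amara, and Kwame → score 0.
Amara: beats Marcus; loses to Rahul, Zara, and Kwame → score 1.
Kwame: beats Rahul, Marcus, and Amara; loses to Zara → score 3.
Zara has the best pairwise record.

Zara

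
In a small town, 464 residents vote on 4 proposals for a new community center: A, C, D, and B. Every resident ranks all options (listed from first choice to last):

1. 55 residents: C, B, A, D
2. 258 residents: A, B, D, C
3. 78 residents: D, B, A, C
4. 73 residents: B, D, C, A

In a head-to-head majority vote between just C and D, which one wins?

D

Voters preferring C to D: 55; preferring D to C: 409.
D wins the head-to-head.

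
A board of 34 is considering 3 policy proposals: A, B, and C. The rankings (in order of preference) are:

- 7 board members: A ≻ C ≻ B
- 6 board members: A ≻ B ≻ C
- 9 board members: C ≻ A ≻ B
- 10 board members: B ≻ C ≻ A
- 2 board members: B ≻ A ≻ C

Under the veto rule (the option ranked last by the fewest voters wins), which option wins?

C

Last-place votes: A 10, B 16, C 8.
C is ranked last by the fewest voters, so C wins.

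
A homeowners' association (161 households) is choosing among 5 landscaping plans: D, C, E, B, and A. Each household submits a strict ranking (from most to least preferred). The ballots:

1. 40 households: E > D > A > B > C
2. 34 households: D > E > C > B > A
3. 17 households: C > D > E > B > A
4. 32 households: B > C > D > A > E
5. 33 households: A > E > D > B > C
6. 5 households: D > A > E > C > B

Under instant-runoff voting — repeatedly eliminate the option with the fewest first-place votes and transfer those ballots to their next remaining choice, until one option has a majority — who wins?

D

Round 1: D 39, C 17, E 40, B 32, A 33. Eliminate C.
Round 2: D 56, E 40, B 32, A 33. Eliminate B.
Round 3: D 88, E 40, A 33. D has a majority.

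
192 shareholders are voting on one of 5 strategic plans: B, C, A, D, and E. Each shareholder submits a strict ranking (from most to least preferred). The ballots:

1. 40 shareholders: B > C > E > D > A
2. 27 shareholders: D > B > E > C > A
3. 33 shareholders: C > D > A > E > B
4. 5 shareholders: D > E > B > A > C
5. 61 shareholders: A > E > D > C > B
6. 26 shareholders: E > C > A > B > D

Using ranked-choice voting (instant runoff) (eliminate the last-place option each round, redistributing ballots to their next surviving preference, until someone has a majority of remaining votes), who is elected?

A

Round 1: B 40, C 33, A 61, D 32, E 26. Eliminate E.
Round 2: B 40, C 59, A 61, D 32. Eliminate D.
Round 3: B 72, C 59, A 61. Eliminate C.
Round 4: B 72, A 120. A has a majority.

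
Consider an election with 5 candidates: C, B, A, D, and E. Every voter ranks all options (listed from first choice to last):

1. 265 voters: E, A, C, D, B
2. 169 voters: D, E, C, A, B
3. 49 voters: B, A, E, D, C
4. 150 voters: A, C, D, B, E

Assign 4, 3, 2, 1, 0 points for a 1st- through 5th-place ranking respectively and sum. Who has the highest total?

A

C: 265·2 + 169·2 + 49·0 + 150·3 = 1318
B: 265·0 + 169·0 + 49·4 + 150·1 = 346
A: 265·3 + 169·1 + 49·3 + 150·4 = 1711
D: 265·1 + 169·4 + 49·1 + 150·2 = 1290
E: 265·4 + 169·3 + 49·2 + 150·0 = 1665
A has the highest Borda score (1711).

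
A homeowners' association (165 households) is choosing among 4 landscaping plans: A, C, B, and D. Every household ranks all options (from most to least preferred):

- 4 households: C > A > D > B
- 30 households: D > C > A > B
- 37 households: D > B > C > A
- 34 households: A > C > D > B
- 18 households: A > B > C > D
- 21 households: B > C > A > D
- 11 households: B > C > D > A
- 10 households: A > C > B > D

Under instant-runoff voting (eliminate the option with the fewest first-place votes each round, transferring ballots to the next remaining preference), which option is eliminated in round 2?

B

Round 1: A 62, C 4, B 32, D 67. Eliminate C.
Round 2: A 66, B 32, D 67. Eliminate B.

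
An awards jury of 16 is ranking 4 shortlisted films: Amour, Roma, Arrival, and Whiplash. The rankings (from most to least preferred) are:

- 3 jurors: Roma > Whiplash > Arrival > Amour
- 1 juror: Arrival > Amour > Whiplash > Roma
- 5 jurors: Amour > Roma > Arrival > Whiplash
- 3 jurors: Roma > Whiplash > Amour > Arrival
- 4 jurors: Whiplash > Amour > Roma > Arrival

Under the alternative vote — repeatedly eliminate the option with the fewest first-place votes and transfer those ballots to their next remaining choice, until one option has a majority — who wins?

Amour

Round 1: Amour 5, Roma 6, Arrival 1, Whiplash 4. Eliminate Arrival.
Round 2: Amour 6, Roma 6, Whiplash 4. Eliminate Whiplash.
Round 3: Amour 10, Roma 6. Amour has a majority.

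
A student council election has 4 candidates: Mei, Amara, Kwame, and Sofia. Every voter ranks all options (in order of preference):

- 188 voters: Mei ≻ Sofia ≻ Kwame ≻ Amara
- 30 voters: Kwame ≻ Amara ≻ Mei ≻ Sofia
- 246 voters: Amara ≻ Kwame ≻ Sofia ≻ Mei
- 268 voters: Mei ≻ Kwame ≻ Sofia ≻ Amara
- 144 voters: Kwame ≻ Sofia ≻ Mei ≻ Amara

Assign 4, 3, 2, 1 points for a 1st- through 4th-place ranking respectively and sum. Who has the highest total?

Kwame

Mei: 188·4 + 30·2 + 246·1 + 268·4 + 144·2 = 2418
Amara: 188·1 + 30·3 + 246·4 + 268·1 + 144·1 = 1674
Kwame: 188·2 + 30·4 + 246·3 + 268·3 + 144·4 = 2614
Sofia: 188·3 + 30·1 + 246·2 + 268·2 + 144·3 = 2054
Kwame has the highest Borda score (2614).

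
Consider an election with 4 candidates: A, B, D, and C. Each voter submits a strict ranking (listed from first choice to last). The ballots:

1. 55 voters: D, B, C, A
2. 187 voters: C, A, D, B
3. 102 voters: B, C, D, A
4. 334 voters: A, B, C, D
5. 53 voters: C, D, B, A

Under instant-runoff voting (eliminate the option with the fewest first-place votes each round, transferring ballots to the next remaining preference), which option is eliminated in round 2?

B

Round 1: A 334, B 102, D 55, C 240. Eliminate D.
Round 2: A 334, B 157, C 240. Eliminate B.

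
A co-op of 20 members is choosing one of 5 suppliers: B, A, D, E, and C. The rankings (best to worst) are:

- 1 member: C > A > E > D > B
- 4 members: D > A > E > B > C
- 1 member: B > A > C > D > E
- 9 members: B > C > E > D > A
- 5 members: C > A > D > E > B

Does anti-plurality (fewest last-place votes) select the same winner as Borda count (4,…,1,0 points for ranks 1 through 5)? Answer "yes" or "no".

Anti-plurality — last-place votes: B 6, A 9, D 0, E 1, C 4. Winner: D.
Borda — scores: B 44, A 33, D 37, E 33, C 53. Winner: C.
The two methods disagree.

no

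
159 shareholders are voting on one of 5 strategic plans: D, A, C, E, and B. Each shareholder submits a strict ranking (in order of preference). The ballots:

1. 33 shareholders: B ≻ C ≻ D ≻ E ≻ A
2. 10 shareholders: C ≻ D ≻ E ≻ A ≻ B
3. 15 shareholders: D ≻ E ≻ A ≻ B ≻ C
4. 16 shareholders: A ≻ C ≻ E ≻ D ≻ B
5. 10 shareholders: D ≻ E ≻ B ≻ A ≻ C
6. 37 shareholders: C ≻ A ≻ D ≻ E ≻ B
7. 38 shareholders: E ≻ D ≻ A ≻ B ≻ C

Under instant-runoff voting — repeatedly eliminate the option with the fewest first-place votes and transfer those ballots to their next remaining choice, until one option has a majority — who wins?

C

Round 1: D 25, A 16, C 47, E 38, B 33. Eliminate A.
Round 2: D 25, C 63, E 38, B 33. Eliminate D.
Round 3: C 63, E 63, B 33. Eliminate B.
Round 4: C 96, E 63. C has a majority.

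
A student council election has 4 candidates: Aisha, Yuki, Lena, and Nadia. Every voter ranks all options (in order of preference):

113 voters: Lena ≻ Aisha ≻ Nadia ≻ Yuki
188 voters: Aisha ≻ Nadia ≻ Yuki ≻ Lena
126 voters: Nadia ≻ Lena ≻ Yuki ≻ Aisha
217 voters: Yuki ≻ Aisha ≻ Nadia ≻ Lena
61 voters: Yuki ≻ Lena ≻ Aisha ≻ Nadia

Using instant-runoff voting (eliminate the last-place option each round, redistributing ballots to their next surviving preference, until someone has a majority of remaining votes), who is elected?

Round 1: Aisha 188, Yuki 278, Lena 113, Nadia 126. Eliminate Lena.
Round 2: Aisha 301, Yuki 278, Nadia 126. Eliminate Nadia.
Round 3: Aisha 301, Yuki 404. Yuki has a majority.

Yuki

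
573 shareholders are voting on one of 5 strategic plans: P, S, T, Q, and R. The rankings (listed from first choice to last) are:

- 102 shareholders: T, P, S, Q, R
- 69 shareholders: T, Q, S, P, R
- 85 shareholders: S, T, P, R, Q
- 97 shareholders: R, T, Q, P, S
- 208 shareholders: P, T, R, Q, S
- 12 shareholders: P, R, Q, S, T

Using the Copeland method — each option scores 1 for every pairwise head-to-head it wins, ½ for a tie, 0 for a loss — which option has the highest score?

T

P: beats S, Q, and R; loses to T → score 3.
S: loses to P, T, Q, and R → score 0.
T: beats P, S, Q, and R → score 4.
Q: beats S; loses to P, T, and R → score 1.
R: beats S and Q; loses to P and T → score 2.
T has the best pairwise record.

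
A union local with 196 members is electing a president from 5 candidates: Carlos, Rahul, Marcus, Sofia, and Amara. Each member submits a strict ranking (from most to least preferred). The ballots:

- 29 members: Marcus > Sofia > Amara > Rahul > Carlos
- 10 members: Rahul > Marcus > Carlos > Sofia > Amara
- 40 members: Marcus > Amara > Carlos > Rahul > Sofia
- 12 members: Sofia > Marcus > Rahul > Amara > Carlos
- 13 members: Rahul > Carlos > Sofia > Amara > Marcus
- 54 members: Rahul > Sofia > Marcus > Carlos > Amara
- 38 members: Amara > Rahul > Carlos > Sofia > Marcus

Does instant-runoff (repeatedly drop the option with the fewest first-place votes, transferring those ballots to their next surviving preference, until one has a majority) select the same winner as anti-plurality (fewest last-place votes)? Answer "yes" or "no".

Instant-runoff — R1 Carlos 0, Rahul 77, Marcus 69, Sofia 12, Amara 38 (Carlos out); R2 Rahul 77, Marcus 69, Sofia 12, Amara 38 (Sofia out); R3 Rahul 77, Marcus 81, Amara 38 (Amara out); R4 Rahul 115, Marcus 81 (Rahul winner). Winner: Rahul.
Anti-plurality — last-place votes: Carlos 41, Rahul 0, Marcus 51, Sofia 40, Amara 64. Winner: Rahul.
The two methods agree.

yes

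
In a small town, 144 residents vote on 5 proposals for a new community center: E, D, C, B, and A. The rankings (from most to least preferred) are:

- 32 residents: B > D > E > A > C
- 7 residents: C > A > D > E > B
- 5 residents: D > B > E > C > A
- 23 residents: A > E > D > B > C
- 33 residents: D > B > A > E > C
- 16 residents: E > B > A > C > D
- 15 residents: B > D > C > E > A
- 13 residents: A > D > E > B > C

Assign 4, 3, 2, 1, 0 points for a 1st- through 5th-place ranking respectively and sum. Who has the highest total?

D

E: 32·2 + 7·1 + 5·2 + 23·3 + 33·1 + 16·4 + 15·1 + 13·2 = 288
D: 32·3 + 7·2 + 5·4 + 23·2 + 33·4 + 16·0 + 15·3 + 13·3 = 392
C: 32·0 + 7·4 + 5·1 + 23·0 + 33·0 + 16·1 + 15·2 + 13·0 = 79
B: 32·4 + 7·0 + 5·3 + 23·1 + 33·3 + 16·3 + 15·4 + 13·1 = 386
A: 32·1 + 7·3 + 5·0 + 23·4 + 33·2 + 16·2 + 15·0 + 13·4 = 295
D has the highest Borda score (392).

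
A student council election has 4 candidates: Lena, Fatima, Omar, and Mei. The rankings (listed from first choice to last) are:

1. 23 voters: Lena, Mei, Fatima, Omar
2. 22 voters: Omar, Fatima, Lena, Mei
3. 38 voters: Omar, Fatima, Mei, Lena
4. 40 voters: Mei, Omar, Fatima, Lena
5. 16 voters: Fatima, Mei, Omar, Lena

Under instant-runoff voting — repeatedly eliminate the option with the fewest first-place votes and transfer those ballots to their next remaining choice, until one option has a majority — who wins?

Round 1: Lena 23, Fatima 16, Omar 60, Mei 40. Eliminate Fatima.
Round 2: Lena 23, Omar 60, Mei 56. Eliminate Lena.
Round 3: Omar 60, Mei 79. Mei has a majority.

Mei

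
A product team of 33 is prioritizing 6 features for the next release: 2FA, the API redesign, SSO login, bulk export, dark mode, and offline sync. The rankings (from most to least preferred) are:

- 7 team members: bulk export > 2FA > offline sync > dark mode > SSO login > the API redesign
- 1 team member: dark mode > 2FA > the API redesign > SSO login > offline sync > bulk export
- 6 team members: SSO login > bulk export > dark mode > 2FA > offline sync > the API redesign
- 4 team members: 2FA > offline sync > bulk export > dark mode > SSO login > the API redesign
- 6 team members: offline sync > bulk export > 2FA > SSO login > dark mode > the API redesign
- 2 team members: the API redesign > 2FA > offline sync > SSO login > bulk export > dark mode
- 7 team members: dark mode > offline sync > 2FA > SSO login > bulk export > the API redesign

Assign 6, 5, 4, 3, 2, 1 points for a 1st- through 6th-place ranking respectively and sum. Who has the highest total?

2FA: 7·5 + 1·5 + 6·3 + 4·6 + 6·4 + 2·5 + 7·4 = 144
the API redesign: 7·1 + 1·4 + 6·1 + 4·1 + 6·1 + 2·6 + 7·1 = 46
SSO login: 7·2 + 1·3 + 6·6 + 4·2 + 6·3 + 2·3 + 7·3 = 106
bulk export: 7·6 + 1·1 + 6·5 + 4·4 + 6·5 + 2·2 + 7·2 = 137
dark mode: 7·3 + 1·6 + 6·4 + 4·3 + 6·2 + 2·1 + 7·6 = 119
offline sync: 7·4 + 1·2 + 6·2 + 4·5 + 6·6 + 2·4 + 7·5 = 141
2FA has the highest Borda score (144).

2FA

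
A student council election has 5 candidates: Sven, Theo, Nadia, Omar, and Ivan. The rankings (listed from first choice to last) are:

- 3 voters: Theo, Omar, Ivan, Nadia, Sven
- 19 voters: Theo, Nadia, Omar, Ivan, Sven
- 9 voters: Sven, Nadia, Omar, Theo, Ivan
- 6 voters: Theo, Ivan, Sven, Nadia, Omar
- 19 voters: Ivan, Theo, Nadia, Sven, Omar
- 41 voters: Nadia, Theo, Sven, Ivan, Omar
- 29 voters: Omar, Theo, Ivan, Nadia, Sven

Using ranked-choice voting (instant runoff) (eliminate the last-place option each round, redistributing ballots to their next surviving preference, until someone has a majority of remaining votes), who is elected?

Theo

Round 1: Sven 9, Theo 28, Nadia 41, Omar 29, Ivan 19. Eliminate Sven.
Round 2: Theo 28, Nadia 50, Omar 29, Ivan 19. Eliminate Ivan.
Round 3: Theo 47, Nadia 50, Omar 29. Eliminate Omar.
Round 4: Theo 76, Nadia 50. Theo has a majority.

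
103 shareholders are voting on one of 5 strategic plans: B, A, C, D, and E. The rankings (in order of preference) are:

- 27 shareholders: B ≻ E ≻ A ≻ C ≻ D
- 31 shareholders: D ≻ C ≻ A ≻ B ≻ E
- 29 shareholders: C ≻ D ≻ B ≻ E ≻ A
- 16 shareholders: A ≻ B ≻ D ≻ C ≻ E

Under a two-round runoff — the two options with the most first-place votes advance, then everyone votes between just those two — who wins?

C

Round 1 first-place votes: B 27, A 16, C 29, D 31, E 0.
D and C advance.
Runoff: D is preferred to C by 47 voters; C by 56.
C wins the runoff.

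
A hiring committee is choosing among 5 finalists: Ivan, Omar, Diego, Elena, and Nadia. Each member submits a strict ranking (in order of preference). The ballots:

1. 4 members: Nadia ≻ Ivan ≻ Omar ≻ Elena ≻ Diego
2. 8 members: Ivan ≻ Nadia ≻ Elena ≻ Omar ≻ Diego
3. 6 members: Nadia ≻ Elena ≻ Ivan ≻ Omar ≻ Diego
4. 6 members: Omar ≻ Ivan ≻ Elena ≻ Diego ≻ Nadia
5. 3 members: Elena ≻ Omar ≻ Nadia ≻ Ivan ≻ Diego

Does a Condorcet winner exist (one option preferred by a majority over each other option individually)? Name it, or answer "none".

Ivan vs Omar: 18–9 for Ivan.
Ivan vs Diego: 27–0 for Ivan.
Ivan vs Elena: 18–9 for Ivan.
Ivan vs Nadia: 14–13 for Ivan.
Ivan beats every other option head-to-head.

Ivan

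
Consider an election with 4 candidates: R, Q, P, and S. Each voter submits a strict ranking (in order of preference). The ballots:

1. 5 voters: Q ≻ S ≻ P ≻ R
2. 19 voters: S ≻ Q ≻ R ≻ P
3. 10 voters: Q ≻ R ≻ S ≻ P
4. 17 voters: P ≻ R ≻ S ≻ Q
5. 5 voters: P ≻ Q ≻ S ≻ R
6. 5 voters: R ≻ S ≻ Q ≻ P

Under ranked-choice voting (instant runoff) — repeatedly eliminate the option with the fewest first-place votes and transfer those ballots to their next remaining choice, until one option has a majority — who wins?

S

Round 1: R 5, Q 15, P 22, S 19. Eliminate R.
Round 2: Q 15, P 22, S 24. Eliminate Q.
Round 3: P 22, S 39. S has a majority.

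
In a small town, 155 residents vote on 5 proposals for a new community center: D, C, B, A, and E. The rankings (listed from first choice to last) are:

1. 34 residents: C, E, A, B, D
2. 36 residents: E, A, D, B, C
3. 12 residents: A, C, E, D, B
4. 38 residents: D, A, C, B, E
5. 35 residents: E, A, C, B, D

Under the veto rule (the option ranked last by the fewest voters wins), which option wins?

Last-place votes: D 69, C 36, B 12, A 0, E 38.
A is ranked last by the fewest voters, so A wins.

A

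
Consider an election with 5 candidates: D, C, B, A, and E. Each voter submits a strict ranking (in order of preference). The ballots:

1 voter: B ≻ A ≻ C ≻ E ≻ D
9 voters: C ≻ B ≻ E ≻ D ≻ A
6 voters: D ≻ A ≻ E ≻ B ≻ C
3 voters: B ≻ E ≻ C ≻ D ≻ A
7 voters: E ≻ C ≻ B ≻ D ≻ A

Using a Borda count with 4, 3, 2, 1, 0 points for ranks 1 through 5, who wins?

D: 1·0 + 9·1 + 6·4 + 3·1 + 7·1 = 43
C: 1·2 + 9·4 + 6·0 + 3·2 + 7·3 = 65
B: 1·4 + 9·3 + 6·1 + 3·4 + 7·2 = 63
A: 1·3 + 9·0 + 6·3 + 3·0 + 7·0 = 21
E: 1·1 + 9·2 + 6·2 + 3·3 + 7·4 = 68
E has the highest Borda score (68).

E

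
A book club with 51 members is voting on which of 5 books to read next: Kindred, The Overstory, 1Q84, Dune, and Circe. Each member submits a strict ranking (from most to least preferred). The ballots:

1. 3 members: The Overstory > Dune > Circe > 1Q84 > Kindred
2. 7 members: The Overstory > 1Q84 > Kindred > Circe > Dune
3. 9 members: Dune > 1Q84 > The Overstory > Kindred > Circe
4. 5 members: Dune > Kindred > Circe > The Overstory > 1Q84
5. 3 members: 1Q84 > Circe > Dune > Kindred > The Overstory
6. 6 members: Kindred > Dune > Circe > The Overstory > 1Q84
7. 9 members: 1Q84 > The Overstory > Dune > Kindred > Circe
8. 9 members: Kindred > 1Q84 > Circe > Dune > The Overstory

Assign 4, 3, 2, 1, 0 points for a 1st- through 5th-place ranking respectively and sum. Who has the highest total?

1Q84

Kindred: 3·0 + 7·2 + 9·1 + 5·3 + 3·1 + 6·4 + 9·1 + 9·4 = 110
The Overstory: 3·4 + 7·4 + 9·2 + 5·1 + 3·0 + 6·1 + 9·3 + 9·0 = 96
1Q84: 3·1 + 7·3 + 9·3 + 5·0 + 3·4 + 6·0 + 9·4 + 9·3 = 126
Dune: 3·3 + 7·0 + 9·4 + 5·4 + 3·2 + 6·3 + 9·2 + 9·1 = 116
Circe: 3·2 + 7·1 + 9·0 + 5·2 + 3·3 + 6·2 + 9·0 + 9·2 = 62
1Q84 has the highest Borda score (126).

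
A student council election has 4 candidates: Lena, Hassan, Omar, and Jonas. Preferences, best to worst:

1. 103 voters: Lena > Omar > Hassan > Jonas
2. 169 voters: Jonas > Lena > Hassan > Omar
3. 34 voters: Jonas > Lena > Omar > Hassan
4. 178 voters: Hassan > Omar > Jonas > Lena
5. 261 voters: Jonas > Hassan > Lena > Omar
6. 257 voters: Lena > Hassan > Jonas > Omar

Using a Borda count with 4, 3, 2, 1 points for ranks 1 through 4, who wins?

Lena: 103·4 + 169·3 + 34·3 + 178·1 + 261·2 + 257·4 = 2749
Hassan: 103·2 + 169·2 + 34·1 + 178·4 + 261·3 + 257·3 = 2844
Omar: 103·3 + 169·1 + 34·2 + 178·3 + 261·1 + 257·1 = 1598
Jonas: 103·1 + 169·4 + 34·4 + 178·2 + 261·4 + 257·2 = 2829
Hassan has the highest Borda score (2844).

Hassan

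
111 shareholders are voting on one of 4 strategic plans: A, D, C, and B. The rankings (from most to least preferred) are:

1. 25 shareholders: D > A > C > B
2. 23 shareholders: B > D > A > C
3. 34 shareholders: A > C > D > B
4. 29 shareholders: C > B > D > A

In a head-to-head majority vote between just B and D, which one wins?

D

Voters preferring B to D: 52; preferring D to B: 59.
D wins the head-to-head.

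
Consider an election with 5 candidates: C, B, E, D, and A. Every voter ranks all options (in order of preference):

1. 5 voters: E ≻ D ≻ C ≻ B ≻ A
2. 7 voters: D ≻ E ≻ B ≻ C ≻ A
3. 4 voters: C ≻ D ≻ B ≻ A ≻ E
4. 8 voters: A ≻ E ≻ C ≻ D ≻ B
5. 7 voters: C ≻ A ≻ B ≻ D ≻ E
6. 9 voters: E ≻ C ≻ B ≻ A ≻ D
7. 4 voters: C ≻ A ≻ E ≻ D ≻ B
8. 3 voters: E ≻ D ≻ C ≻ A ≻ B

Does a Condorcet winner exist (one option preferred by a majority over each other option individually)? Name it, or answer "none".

E vs C: 32–15 for E.
E vs B: 36–11 for E.
E vs D: 29–18 for E.
E vs A: 24–23 for E.
E beats every other option head-to-head.

E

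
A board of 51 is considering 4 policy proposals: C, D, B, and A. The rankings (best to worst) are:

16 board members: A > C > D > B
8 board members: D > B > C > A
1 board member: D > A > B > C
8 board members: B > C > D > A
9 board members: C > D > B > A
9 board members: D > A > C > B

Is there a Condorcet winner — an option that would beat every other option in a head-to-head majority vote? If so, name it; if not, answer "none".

Checking pairwise contests:
A beats C 26–25.
C beats D 33–18.
C beats B 34–17.
D beats A 35–16.
Every option loses at least one head-to-head, so there is no Condorcet winner.

none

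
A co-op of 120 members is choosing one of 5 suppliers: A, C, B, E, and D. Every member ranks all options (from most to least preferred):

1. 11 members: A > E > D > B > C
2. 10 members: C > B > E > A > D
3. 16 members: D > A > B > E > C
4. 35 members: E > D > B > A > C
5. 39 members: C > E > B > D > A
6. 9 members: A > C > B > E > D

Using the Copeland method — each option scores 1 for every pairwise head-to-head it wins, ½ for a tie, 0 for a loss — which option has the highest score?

E

A: beats C; loses to B, E, and D → score 1.
C: loses to A, B, E, and D → score 0.
B: beats A and C; loses to E and D → score 2.
E: beats A, C, B, and D → score 4.
D: beats A, C, and B; loses to E → score 3.
E has the best pairwise record.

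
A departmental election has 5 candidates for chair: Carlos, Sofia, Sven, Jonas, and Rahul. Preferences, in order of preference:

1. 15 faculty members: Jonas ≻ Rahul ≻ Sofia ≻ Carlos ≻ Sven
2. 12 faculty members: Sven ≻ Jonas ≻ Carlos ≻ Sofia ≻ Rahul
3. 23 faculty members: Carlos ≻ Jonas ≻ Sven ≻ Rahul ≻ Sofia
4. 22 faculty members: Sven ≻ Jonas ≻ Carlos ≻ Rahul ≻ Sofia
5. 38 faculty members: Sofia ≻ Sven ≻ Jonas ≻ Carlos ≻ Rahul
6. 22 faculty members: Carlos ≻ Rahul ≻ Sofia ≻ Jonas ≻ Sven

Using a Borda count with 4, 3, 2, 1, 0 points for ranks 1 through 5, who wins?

Carlos: 15·1 + 12·2 + 23·4 + 22·2 + 38·1 + 22·4 = 301
Sofia: 15·2 + 12·1 + 23·0 + 22·0 + 38·4 + 22·2 = 238
Sven: 15·0 + 12·4 + 23·2 + 22·4 + 38·3 + 22·0 = 296
Jonas: 15·4 + 12·3 + 23·3 + 22·3 + 38·2 + 22·1 = 329
Rahul: 15·3 + 12·0 + 23·1 + 22·1 + 38·0 + 22·3 = 156
Jonas has the highest Borda score (329).

Jonas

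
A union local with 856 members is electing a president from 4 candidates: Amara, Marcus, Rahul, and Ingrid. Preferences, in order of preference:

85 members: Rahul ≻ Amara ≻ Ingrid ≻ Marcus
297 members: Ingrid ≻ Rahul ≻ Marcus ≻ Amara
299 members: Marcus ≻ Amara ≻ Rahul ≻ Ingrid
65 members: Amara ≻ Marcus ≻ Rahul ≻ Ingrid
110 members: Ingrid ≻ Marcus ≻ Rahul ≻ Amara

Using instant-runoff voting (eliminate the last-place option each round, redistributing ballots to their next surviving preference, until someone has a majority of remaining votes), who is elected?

Ingrid

Round 1: Amara 65, Marcus 299, Rahul 85, Ingrid 407. Eliminate Amara.
Round 2: Marcus 364, Rahul 85, Ingrid 407. Eliminate Rahul.
Round 3: Marcus 364, Ingrid 492. Ingrid has a majority.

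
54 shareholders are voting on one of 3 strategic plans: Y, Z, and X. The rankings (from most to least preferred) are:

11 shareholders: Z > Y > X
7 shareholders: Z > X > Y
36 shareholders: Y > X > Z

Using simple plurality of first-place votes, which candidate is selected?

First-place votes: Y 36, Z 18, X 0.
Y has the most first-place votes.

Y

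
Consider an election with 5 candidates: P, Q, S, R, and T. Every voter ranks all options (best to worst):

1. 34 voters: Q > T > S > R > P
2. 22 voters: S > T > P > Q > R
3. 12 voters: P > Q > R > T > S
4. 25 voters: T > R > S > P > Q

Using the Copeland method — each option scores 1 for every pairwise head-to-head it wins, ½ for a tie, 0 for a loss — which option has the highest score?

T

P: beats Q; loses to S, R, and T → score 1.
Q: beats R; loses to P, S, and T → score 1.
S: beats P, Q, and R; loses to T → score 3.
R: beats P; loses to Q, S, and T → score 1.
T: beats P, Q, S, and R → score 4.
T has the best pairwise record.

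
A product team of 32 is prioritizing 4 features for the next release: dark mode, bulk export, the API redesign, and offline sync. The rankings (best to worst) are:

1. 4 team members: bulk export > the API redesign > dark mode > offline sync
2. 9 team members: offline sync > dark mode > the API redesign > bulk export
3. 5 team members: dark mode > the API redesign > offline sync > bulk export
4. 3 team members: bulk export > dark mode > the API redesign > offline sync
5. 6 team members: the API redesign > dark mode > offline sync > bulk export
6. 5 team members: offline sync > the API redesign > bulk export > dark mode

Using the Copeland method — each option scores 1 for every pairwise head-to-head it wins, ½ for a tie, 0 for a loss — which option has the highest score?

dark mode: beats bulk export, the API redesign, and offline sync → score 3.
bulk export: loses to dark mode, the API redesign, and offline sync → score 0.
the API redesign: beats bulk export and offline sync; loses to dark mode → score 2.
offline sync: beats bulk export; loses to dark mode and the API redesign → score 1.
dark mode has the best pairwise record.

dark mode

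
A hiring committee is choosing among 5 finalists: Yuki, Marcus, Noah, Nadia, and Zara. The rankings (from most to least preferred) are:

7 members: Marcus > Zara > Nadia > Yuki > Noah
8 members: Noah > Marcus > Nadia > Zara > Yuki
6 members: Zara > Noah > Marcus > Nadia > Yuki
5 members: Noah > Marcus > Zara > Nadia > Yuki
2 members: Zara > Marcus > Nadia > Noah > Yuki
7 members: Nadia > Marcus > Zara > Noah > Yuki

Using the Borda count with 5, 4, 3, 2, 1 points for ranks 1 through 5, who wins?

Marcus

Yuki: 7·2 + 8·1 + 6·1 + 5·1 + 2·1 + 7·1 = 42
Marcus: 7·5 + 8·4 + 6·3 + 5·4 + 2·4 + 7·4 = 141
Noah: 7·1 + 8·5 + 6·4 + 5·5 + 2·2 + 7·2 = 114
Nadia: 7·3 + 8·3 + 6·2 + 5·2 + 2·3 + 7·5 = 108
Zara: 7·4 + 8·2 + 6·5 + 5·3 + 2·5 + 7·3 = 120
Marcus has the highest Borda score (141).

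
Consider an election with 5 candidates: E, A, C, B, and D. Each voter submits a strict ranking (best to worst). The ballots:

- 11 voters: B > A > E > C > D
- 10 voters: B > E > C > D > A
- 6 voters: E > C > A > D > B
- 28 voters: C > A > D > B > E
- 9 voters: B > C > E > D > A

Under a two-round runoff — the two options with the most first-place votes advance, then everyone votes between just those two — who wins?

Round 1 first-place votes: E 6, A 0, C 28, B 30, D 0.
B and C advance.
Runoff: B is preferred to C by 30 voters; C by 34.
C wins the runoff.

C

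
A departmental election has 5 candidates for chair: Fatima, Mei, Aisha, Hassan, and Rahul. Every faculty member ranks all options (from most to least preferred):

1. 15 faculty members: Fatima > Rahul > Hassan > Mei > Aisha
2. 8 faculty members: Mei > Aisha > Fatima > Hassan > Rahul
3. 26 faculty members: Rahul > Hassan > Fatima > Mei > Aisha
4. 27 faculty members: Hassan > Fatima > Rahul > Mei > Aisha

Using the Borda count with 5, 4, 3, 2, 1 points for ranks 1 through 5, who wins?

Hassan

Fatima: 15·5 + 8·3 + 26·3 + 27·4 = 285
Mei: 15·2 + 8·5 + 26·2 + 27·2 = 176
Aisha: 15·1 + 8·4 + 26·1 + 27·1 = 100
Hassan: 15·3 + 8·2 + 26·4 + 27·5 = 300
Rahul: 15·4 + 8·1 + 26·5 + 27·3 = 279
Hassan has the highest Borda score (300).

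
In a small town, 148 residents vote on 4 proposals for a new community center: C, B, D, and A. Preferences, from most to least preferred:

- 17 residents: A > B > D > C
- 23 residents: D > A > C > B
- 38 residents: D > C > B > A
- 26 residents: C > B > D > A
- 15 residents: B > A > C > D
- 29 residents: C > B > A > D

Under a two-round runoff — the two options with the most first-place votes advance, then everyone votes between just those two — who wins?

Round 1 first-place votes: C 55, B 15, D 61, A 17.
D and C advance.
Runoff: D is preferred to C by 78 voters; C by 70.
D wins the runoff.

D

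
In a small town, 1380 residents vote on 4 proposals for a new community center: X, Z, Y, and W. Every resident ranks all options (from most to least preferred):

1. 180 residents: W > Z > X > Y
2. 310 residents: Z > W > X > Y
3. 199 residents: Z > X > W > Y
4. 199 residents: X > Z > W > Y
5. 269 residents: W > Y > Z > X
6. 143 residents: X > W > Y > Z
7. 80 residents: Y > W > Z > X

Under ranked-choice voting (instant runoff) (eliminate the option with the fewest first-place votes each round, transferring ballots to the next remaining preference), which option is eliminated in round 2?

X

Round 1: X 342, Z 509, Y 80, W 449. Eliminate Y.
Round 2: X 342, Z 509, W 529. Eliminate X.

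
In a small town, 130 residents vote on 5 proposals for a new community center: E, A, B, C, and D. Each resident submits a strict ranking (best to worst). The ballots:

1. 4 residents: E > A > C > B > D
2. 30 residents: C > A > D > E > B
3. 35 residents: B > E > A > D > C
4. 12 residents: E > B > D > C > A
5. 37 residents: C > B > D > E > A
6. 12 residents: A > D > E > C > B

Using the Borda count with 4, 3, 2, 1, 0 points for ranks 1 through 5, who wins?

C

E: 4·4 + 30·1 + 35·3 + 12·4 + 37·1 + 12·2 = 260
A: 4·3 + 30·3 + 35·2 + 12·0 + 37·0 + 12·4 = 220
B: 4·1 + 30·0 + 35·4 + 12·3 + 37·3 + 12·0 = 291
C: 4·2 + 30·4 + 35·0 + 12·1 + 37·4 + 12·1 = 300
D: 4·0 + 30·2 + 35·1 + 12·2 + 37·2 + 12·3 = 229
C has the highest Borda score (300).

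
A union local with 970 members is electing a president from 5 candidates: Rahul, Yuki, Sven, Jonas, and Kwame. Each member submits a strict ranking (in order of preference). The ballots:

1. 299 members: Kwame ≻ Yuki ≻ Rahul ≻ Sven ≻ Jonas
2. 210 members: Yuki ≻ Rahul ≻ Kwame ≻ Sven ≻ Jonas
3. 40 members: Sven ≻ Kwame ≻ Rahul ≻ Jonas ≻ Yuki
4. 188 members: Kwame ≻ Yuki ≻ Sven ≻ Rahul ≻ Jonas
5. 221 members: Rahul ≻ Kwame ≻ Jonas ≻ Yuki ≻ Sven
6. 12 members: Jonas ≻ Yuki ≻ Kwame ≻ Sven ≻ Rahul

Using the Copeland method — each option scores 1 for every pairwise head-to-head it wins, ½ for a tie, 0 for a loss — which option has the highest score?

Rahul: beats Sven and Jonas; loses to Yuki and Kwame → score 2.
Yuki: beats Rahul, Sven, and Jonas; loses to Kwame → score 3.
Sven: beats Jonas; loses to Rahul, Yuki, and Kwame → score 1.
Jonas: loses to Rahul, Yuki, Sven, and Kwame → score 0.
Kwame: beats Rahul, Yuki, Sven, and Jonas → score 4.
Kwame has the best pairwise record.

Kwame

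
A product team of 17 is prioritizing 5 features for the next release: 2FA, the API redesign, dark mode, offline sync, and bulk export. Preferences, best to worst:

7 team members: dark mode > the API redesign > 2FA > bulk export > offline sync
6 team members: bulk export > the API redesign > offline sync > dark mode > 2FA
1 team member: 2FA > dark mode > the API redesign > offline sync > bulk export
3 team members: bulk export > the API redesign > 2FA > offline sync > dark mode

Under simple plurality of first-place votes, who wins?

bulk export

First-place votes: 2FA 1, the API redesign 0, dark mode 7, offline sync 0, bulk export 9.
bulk export has the most first-place votes.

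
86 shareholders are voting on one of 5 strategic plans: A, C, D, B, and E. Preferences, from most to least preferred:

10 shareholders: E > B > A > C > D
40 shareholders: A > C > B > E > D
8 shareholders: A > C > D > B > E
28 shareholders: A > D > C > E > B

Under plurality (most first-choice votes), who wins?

A

First-place votes: A 76, C 0, D 0, B 0, E 10.
A has the most first-place votes.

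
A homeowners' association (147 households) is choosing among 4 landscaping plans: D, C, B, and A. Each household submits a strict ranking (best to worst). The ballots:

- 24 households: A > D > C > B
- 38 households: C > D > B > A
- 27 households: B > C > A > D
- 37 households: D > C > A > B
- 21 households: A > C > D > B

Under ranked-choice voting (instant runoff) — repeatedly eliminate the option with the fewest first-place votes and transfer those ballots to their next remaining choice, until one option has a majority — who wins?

Round 1: D 37, C 38, B 27, A 45. Eliminate B.
Round 2: D 37, C 65, A 45. Eliminate D.
Round 3: C 102, A 45. C has a majority.

C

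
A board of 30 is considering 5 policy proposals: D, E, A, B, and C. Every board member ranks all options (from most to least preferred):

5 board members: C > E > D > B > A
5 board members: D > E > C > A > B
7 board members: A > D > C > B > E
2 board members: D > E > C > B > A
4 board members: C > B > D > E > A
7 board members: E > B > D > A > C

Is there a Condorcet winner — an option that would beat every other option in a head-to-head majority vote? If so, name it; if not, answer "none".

D

D vs E: 18–12 for D.
D vs A: 23–7 for D.
D vs B: 19–11 for D.
D vs C: 21–9 for D.
D beats every other option head-to-head.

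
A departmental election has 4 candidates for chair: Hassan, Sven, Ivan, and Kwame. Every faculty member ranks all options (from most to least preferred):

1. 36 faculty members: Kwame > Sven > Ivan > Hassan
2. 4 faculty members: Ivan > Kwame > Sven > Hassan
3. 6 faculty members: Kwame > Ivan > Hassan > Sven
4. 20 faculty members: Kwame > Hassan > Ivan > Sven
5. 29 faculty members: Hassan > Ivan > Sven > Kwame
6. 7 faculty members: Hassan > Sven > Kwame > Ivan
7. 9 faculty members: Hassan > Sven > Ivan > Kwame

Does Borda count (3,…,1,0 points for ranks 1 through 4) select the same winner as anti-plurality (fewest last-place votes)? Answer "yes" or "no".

Borda — scores: Hassan 181, Sven 137, Ivan 147, Kwame 201. Winner: Kwame.
Anti-plurality — last-place votes: Hassan 40, Sven 26, Ivan 7, Kwame 38. Winner: Ivan.
The two methods disagree.

no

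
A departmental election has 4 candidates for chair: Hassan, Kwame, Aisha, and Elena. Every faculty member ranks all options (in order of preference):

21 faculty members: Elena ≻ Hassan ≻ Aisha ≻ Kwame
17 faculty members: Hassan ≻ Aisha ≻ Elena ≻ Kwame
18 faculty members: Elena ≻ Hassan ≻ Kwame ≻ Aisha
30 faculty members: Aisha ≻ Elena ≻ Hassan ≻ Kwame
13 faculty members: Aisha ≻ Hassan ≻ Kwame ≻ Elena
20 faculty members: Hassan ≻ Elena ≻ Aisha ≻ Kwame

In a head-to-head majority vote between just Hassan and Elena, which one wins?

Elena

Voters preferring Hassan to Elena: 50; preferring Elena to Hassan: 69.
Elena wins the head-to-head.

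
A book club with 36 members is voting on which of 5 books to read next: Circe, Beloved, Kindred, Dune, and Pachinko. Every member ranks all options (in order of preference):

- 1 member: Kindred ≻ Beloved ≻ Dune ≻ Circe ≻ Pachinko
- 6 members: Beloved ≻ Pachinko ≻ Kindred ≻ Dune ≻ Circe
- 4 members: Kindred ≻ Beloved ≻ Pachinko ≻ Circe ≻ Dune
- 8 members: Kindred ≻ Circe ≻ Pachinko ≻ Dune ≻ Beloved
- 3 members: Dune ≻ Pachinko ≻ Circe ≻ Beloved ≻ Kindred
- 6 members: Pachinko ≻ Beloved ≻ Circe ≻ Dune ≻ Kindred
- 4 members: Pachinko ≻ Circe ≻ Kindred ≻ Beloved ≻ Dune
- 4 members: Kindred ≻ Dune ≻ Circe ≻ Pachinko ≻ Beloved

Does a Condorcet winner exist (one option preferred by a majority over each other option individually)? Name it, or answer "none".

Pachinko vs Circe: 23–13 for Pachinko.
Pachinko vs Beloved: 25–11 for Pachinko.
Pachinko vs Kindred: 19–17 for Pachinko.
Pachinko vs Dune: 28–8 for Pachinko.
Pachinko beats every other option head-to-head.

Pachinko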